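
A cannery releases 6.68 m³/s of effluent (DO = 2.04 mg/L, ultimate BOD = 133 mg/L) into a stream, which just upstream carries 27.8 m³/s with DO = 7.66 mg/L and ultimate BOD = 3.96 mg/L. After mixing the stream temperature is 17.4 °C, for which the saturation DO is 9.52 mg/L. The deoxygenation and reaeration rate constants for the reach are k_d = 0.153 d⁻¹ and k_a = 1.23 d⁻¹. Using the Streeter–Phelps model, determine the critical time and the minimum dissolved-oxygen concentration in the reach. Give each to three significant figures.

Mixed DO = (27.8×7.66 + 6.68×2.04)/(27.8+6.68) = 226.6/34.48 = 6.571 mg/L.
Mixed L₀ = (27.8×3.96 + 6.68×133)/(34.48) = 998.5/34.48 = 28.96 mg/L.
Initial deficit D₀ = C_s − DO₀ = 9.52 − 6.571 = 2.949 mg/L.
t_c = (1/1.077) ln[(1.23/0.153)(1 − 2.949×1.077/(0.153×28.96))] = 0.9285 × ln(2.277) = 0.7640 d.
D_c = (0.153/1.23) × 28.96 × e^(−0.153×0.7640) = 0.1244 × 28.96 × 0.8897 = 3.205 mg/L.
Minimum DO = 9.52 − 3.205 = 6.315 mg/L.

t_c ≈ 0.764 d; minimum DO ≈ 6.32 mg/L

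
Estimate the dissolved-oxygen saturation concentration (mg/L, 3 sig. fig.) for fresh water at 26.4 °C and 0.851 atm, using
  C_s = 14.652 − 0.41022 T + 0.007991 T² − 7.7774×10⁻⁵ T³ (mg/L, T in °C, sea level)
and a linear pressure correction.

C_s ≈ 6.77 mg/L

At sea level: C_s = 14.652 − 0.41022×26.4 + 0.007991×26.4² − 7.7774×10⁻⁵×26.4³ = 7.961 mg/L.
Pressure correction: C_s' = 7.961 × 0.851 = 6.774 mg/L.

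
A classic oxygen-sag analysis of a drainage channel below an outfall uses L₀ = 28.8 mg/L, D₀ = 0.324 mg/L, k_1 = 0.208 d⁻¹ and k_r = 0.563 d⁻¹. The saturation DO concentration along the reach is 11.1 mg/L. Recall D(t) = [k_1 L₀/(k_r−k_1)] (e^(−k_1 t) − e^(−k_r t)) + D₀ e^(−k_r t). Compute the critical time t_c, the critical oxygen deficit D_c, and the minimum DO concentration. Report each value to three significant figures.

t_c = [1/(k_r−k_1)] ln[(k_r/k_1)(1 − D₀(k_r−k_1)/(k_1 L₀))]
= [1/(0.563−0.208)] ln[(0.563/0.208)(1 − 0.324×0.3550/(0.208×28.8))]
= (1/0.3550) ln[2.707 × 0.9808] = 2.817 × ln(2.655) = 2.817 × 0.9764 = 2.750 d.
D_c = (k_1/k_r) L₀ e^(−k_1 t_c) = (0.208/0.563) × 28.8 × e^(−0.208×2.750) = 0.3694 × 28.8 × 0.5644 = 6.005 mg/L.
Minimum DO = C_s − D_c = 11.1 − 6.005 = 5.095 mg/L.

t_c ≈ 2.75 d; D_c ≈ 6.00 mg/L; min DO ≈ 5.10 mg/L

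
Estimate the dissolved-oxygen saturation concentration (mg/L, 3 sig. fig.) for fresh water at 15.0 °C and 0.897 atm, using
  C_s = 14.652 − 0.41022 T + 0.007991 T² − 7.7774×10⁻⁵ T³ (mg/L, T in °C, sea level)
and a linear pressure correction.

C_s ≈ 9.00 mg/L

At sea level: C_s = 14.652 − 0.41022×15.0 + 0.007991×15.0² − 7.7774×10⁻⁵×15.0³ = 10.03 mg/L.
Pressure correction: C_s' = 10.03 × 0.897 = 9.001 mg/L.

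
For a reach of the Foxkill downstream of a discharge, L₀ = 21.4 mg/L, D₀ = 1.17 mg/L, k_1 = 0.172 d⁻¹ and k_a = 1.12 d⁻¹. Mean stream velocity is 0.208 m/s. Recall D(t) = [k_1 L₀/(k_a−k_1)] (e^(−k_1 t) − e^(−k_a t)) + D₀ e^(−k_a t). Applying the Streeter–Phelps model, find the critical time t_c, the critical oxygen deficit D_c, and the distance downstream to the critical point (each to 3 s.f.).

At the critical point dD/dt = 0, so k_1 L₀ e^(−k_1 t) = k_a D. Substituting D(t) from the Streeter–Phelps equation and solving for t gives
t_c = ln[(k_a/k_1)(1 − D₀(k_a−k_1)/(k_1 L₀))] / (k_a−k_1).
Here k_a−k_1 = 0.9480 d⁻¹ and 1 − D₀(k_a−k_1)/(k_1 L₀) = 1 − 1.17×0.9480/(0.172×21.4) = 0.6987, so
t_c = ln(6.512 × 0.6987) / 0.9480 = 1.515 / 0.9480 = 1.598 d.
L(t_c) = L₀ e^(−k_1 t_c) = 21.4 × 0.7597 = 16.26 mg/L, and at the critical point k_a D_c = k_1 L, so D_c = (0.172/1.12) × 16.26 = 2.497 mg/L.
x_c = v t_c = 0.208 m/s × 1.598 d × 86400 s/d = 28720 m ≈ 28.7 km.

t_c ≈ 1.60 d; D_c ≈ 2.50 mg/L; x_c ≈ 28.7 km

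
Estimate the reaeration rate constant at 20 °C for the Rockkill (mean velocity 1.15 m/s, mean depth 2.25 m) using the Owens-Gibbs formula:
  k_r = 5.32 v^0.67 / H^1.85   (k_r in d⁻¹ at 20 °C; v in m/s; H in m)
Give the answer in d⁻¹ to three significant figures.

k_r = 5.32 × 1.15^0.67 / 2.25^1.85 = 5.32 × 1.098 / 4.483 = 1.303 d⁻¹.

k_r ≈ 1.30 d⁻¹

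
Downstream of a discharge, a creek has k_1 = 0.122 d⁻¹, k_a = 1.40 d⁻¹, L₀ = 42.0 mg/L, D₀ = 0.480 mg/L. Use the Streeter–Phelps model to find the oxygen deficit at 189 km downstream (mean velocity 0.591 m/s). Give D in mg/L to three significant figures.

D ≈ 2.53 mg/L

Travel time t = x/v = 189 km / (0.591 m/s) = 189000 m / 0.591 m/s = 319800 s = 3.701 d.
k_1 L₀/(k_a−k_1) = 0.122×42.0/(1.40−0.122) = 5.124/1.278 = 4.009 mg/L.
e^(−k_1 t) = e^(−0.122×3.701) = 0.6366; e^(−k_a t) = e^(−1.40×3.701) = 0.005617.
D = 4.009 × (0.6366 − 0.005617) + 0.480 × 0.005617 = 2.530 + 0.002696 = 2.533 mg/L.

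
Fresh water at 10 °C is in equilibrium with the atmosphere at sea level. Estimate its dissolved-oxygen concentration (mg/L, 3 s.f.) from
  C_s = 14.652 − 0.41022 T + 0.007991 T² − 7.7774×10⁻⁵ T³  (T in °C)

C_s ≈ 11.3 mg/L

C_s = 14.652 − 0.41022×10 + 0.007991×10² − 7.7774×10⁻⁵×10³ = 11.27 mg/L.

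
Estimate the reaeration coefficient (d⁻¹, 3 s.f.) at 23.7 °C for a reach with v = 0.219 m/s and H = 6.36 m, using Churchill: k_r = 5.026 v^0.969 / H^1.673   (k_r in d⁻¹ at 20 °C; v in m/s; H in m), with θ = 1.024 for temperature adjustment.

k_r ≈ 0.0570 d⁻¹

k_r(20) = 5.026 × 0.219^0.969 / 6.36^1.673 = 5.026 × 0.2296 / 22.09 = 0.05223 d⁻¹.
k_r(23.7) = 0.05223 × 1.024^(23.7−20) = 0.05223 × 1.092 = 0.05702 d⁻¹.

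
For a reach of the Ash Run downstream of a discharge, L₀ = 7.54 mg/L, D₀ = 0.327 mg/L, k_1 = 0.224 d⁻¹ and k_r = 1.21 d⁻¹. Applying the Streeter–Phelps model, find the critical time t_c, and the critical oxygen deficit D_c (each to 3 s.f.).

With k_r/k_1 = 5.402 and 1 − D₀(k_r−k_1)/(k_1 L₀) = 0.8091,
t_c = ln(5.402 × 0.8091) / (1.21 − 0.224) = ln(4.371) / 0.9860 = 1.475/0.9860 = 1.496 d.
D_c = (k_1/k_r) L₀ e^(−k_1 t_c) = (0.224/1.21) × 7.54 × e^(−0.224×1.496) = 0.1851 × 7.54 × 0.7153 = 0.9984 mg/L.

t_c ≈ 1.50 d; D_c ≈ 0.998 mg/L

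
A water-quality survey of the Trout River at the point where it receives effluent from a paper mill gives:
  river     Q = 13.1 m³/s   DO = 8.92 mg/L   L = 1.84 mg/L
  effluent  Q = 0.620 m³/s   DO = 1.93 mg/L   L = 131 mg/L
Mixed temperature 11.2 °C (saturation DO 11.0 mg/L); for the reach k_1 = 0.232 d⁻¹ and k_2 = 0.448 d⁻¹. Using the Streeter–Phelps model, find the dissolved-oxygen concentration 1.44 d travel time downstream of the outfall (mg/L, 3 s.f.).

DO ≈ 8.16 mg/L

Mixed DO = (13.1×8.92 + 0.620×1.93)/(13.1+0.620) = 118.0/13.72 = 8.604 mg/L.
Mixed L₀ = (13.1×1.84 + 0.620×131)/(13.72) = 105.3/13.72 = 7.677 mg/L.
Initial deficit D₀ = C_s − DO₀ = 11.0 − 8.604 = 2.396 mg/L.
D(1.44) = [0.232×7.677/(0.448−0.232)](e^(−0.232×1.44) − e^(−0.448×1.44)) + 2.396 e^(−0.448×1.44)
= 8.245 × (0.7160 − 0.5246) + 2.396 × 0.5246 = 2.835 mg/L.
DO = 11.0 − 2.835 = 8.165 mg/L.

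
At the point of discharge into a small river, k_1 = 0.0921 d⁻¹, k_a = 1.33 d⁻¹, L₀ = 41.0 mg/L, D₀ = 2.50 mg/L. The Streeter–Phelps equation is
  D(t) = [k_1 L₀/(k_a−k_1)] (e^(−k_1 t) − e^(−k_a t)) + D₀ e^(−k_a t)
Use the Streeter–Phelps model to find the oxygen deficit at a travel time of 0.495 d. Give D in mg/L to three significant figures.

D ≈ 2.63 mg/L

k_1 L₀/(k_a−k_1) = 0.0921×41.0/(1.33−0.0921) = 3.776/1.238 = 3.050 mg/L.
e^(−k_1 t) = e^(−0.0921×0.4950) = 0.9554; e^(−k_a t) = e^(−1.33×0.4950) = 0.5177.
D = 3.050 × (0.9554 − 0.5177) + 2.50 × 0.5177 = 1.335 + 1.294 = 2.630 mg/L.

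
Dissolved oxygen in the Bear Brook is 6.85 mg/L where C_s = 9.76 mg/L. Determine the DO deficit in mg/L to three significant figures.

D ≈ 2.91 mg/L

D = C_s − C = 9.76 − 6.85 = 2.91 mg/L.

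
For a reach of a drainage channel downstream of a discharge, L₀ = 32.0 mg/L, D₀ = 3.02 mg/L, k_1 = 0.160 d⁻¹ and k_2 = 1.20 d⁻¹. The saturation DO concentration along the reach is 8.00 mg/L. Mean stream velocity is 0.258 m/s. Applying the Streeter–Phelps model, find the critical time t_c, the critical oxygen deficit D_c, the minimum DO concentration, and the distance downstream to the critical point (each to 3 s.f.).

At the critical point dD/dt = 0, so k_1 L₀ e^(−k_1 t) = k_2 D. Substituting D(t) from the Streeter–Phelps equation and solving for t gives
t_c = ln[(k_2/k_1)(1 − D₀(k_2−k_1)/(k_1 L₀))] / (k_2−k_1).
Here k_2−k_1 = 1.040 d⁻¹ and 1 − D₀(k_2−k_1)/(k_1 L₀) = 1 − 3.02×1.040/(0.160×32.0) = 0.3866, so
t_c = ln(7.500 × 0.3866) / 1.040 = 1.064 / 1.040 = 1.024 d.
D_c = (k_1/k_2) L₀ e^(−k_1 t_c) = (0.160/1.20) × 32.0 × e^(−0.160×1.024) = 0.1333 × 32.0 × 0.8489 = 3.622 mg/L.
Minimum DO = C_s − D_c = 8.00 − 3.622 = 4.378 mg/L.
x_c = v t_c = 0.258 m/s × 1.024 d × 86400 s/d = 22820 m ≈ 22.8 km.

t_c ≈ 1.02 d; D_c ≈ 3.62 mg/L; min DO ≈ 4.38 mg/L; x_c ≈ 22.8 km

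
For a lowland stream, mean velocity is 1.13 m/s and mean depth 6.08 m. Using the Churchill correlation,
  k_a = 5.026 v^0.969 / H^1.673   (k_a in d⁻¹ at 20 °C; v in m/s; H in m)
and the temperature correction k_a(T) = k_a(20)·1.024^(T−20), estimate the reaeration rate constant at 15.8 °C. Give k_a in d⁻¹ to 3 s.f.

k_a(20) = 5.026 × 1.13^0.969 / 6.08^1.673 = 5.026 × 1.126 / 20.49 = 0.2762 d⁻¹.
k_a(15.8) = 0.2762 × 1.024^(15.8−20) = 0.2762 × 0.9052 = 0.2500 d⁻¹.

k_a ≈ 0.250 d⁻¹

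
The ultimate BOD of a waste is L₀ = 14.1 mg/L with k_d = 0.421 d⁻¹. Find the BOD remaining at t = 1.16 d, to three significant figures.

L ≈ 8.65 mg/L

L_t = L₀ e^(−k_d t) = 14.1 × e^(−0.421×1.16) = 14.1 × 0.6136 = 8.652 mg/L.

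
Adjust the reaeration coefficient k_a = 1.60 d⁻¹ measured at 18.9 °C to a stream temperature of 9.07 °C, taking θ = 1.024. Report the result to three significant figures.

k_a ≈ 1.27 d⁻¹

k_a(T₂) = k_a(T₁) · θ^(T₂−T₁) = 1.60 × 1.024^(9.07−18.9)
= 1.60 × 1.024^-9.83 = 1.60 × 0.7920 = 1.267 d⁻¹.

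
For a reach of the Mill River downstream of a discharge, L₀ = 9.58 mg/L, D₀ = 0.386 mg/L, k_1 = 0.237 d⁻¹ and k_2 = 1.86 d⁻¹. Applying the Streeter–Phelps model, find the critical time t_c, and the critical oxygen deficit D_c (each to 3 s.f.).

t_c ≈ 1.07 d; D_c ≈ 0.947 mg/L

At the critical point dD/dt = 0, so k_1 L₀ e^(−k_1 t) = k_2 D. Substituting D(t) from the Streeter–Phelps equation and solving for t gives
t_c = ln[(k_2/k_1)(1 − D₀(k_2−k_1)/(k_1 L₀))] / (k_2−k_1).
Here k_2−k_1 = 1.623 d⁻¹ and 1 − D₀(k_2−k_1)/(k_1 L₀) = 1 − 0.386×1.623/(0.237×9.58) = 0.7241, so
t_c = ln(7.848 × 0.7241) / 1.623 = 1.737 / 1.623 = 1.070 d.
L(t_c) = L₀ e^(−k_1 t_c) = 9.58 × 0.7759 = 7.433 mg/L, and at the critical point k_2 D_c = k_1 L, so D_c = (0.237/1.86) × 7.433 = 0.9471 mg/L.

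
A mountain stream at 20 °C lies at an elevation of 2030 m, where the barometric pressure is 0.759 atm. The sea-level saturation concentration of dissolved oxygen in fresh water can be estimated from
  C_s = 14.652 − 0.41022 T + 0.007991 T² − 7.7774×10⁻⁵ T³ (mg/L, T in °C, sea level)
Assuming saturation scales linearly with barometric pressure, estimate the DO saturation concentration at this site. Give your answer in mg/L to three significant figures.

C_s ≈ 6.85 mg/L

At sea level: C_s = 14.652 − 0.41022×20 + 0.007991×20² − 7.7774×10⁻⁵×20³ = 9.022 mg/L.
Pressure correction: C_s' = 9.022 × 0.759 = 6.848 mg/L.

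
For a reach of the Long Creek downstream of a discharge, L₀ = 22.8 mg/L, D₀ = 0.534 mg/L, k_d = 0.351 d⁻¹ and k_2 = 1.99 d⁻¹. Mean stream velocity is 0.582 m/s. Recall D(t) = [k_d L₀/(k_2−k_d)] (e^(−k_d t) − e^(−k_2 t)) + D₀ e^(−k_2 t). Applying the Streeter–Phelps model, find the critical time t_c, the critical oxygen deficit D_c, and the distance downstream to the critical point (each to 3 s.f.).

t_c ≈ 0.988 d; D_c ≈ 2.84 mg/L; x_c ≈ 49.7 km

With k_2/k_d = 5.670 and 1 − D₀(k_2−k_d)/(k_d L₀) = 0.8906,
t_c = ln(5.670 × 0.8906) / (1.99 − 0.351) = ln(5.049) / 1.639 = 1.619/1.639 = 0.9880 d.
L(t_c) = L₀ e^(−k_d t_c) = 22.8 × 0.7070 = 16.12 mg/L, and at the critical point k_2 D_c = k_d L, so D_c = (0.351/1.99) × 16.12 = 2.843 mg/L.
x_c = v t_c = 0.582 m/s × 0.9880 d × 86400 s/d = 49680 m ≈ 49.7 km.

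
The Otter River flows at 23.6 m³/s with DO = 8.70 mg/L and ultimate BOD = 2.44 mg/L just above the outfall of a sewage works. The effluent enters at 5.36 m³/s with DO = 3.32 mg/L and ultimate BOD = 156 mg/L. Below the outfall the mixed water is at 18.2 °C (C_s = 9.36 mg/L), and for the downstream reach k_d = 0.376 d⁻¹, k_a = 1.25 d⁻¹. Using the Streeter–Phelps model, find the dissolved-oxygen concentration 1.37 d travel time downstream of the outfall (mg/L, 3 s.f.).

DO ≈ 3.52 mg/L

Mixed DO = (23.6×8.70 + 5.36×3.32)/(23.6+5.36) = 223.1/28.96 = 7.704 mg/L.
Mixed L₀ = (23.6×2.44 + 5.36×156)/(28.96) = 893.7/28.96 = 30.86 mg/L.
Initial deficit D₀ = C_s − DO₀ = 9.36 − 7.704 = 1.656 mg/L.
D(1.37) = [0.376×30.86/(1.25−0.376)](e^(−0.376×1.37) − e^(−1.25×1.37)) + 1.656 e^(−1.25×1.37)
= 13.28 × (0.5974 − 0.1804) + 1.656 × 0.1804 = 5.835 mg/L.
DO = 9.36 − 5.835 = 3.525 mg/L.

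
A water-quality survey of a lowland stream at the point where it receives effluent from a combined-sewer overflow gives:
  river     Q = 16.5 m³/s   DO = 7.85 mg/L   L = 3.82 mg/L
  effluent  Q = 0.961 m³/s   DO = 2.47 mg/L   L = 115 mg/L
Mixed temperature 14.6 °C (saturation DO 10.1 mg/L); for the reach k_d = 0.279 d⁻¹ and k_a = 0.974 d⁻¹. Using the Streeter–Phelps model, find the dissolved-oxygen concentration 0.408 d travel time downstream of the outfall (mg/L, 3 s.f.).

DO ≈ 7.51 mg/L

Mixed DO = (16.5×7.85 + 0.961×2.47)/(16.5+0.961) = 131.9/17.46 = 7.554 mg/L.
Mixed L₀ = (16.5×3.82 + 0.961×115)/(17.46) = 173.5/17.46 = 9.939 mg/L.
Initial deficit D₀ = C_s − DO₀ = 10.1 − 7.554 = 2.546 mg/L.
D(0.408) = [0.279×9.939/(0.974−0.279)](e^(−0.279×0.408) − e^(−0.974×0.408)) + 2.546 e^(−0.974×0.408)
= 3.990 × (0.8924 − 0.6721) + 2.546 × 0.6721 = 2.590 mg/L.
DO = 10.1 − 2.590 = 7.510 mg/L.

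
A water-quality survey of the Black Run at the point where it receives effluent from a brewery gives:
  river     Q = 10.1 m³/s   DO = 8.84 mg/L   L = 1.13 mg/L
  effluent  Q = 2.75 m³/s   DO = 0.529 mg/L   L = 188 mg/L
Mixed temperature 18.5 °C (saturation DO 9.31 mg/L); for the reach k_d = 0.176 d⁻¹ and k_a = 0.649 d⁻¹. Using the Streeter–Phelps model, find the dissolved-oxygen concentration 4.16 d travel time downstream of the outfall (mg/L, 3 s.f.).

DO ≈ 2.83 mg/L

Mixed DO = (10.1×8.84 + 2.75×0.529)/(10.1+2.75) = 90.74/12.85 = 7.061 mg/L.
Mixed L₀ = (10.1×1.13 + 2.75×188)/(12.85) = 528.4/12.85 = 41.12 mg/L.
Initial deficit D₀ = C_s − DO₀ = 9.31 − 7.061 = 2.249 mg/L.
D(4.16) = [0.176×41.12/(0.649−0.176)](e^(−0.176×4.16) − e^(−0.649×4.16)) + 2.249 e^(−0.649×4.16)
= 15.30 × (0.4809 − 0.06722) + 2.249 × 0.06722 = 6.480 mg/L.
DO = 9.31 − 6.480 = 2.830 mg/L.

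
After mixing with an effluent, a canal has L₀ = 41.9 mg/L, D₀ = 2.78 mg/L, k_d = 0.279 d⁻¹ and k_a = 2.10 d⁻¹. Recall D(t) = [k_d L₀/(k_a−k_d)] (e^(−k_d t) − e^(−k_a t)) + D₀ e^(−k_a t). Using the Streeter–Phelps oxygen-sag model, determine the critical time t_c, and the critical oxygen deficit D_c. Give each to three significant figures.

t_c ≈ 0.797 d; D_c ≈ 4.46 mg/L

At the critical point dD/dt = 0, so k_d L₀ e^(−k_d t) = k_a D. Substituting D(t) from the Streeter–Phelps equation and solving for t gives
t_c = ln[(k_a/k_d)(1 − D₀(k_a−k_d)/(k_d L₀))] / (k_a−k_d).
Here k_a−k_d = 1.821 d⁻¹ and 1 − D₀(k_a−k_d)/(k_d L₀) = 1 − 2.78×1.821/(0.279×41.9) = 0.5670, so
t_c = ln(7.527 × 0.5670) / 1.821 = 1.451 / 1.821 = 0.7968 d.
D_c = (k_d/k_a) L₀ e^(−k_d t_c) = (0.279/2.10) × 41.9 × e^(−0.279×0.7968) = 0.1329 × 41.9 × 0.8007 = 4.457 mg/L.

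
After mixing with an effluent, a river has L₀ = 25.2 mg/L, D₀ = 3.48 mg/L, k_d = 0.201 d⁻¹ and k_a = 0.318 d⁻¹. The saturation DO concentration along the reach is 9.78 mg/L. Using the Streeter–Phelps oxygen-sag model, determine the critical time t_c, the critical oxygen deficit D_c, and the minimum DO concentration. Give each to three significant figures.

t_c ≈ 3.20 d; D_c ≈ 8.36 mg/L; min DO ≈ 1.42 mg/L

With k_a/k_d = 1.582 and 1 − D₀(k_a−k_d)/(k_d L₀) = 0.9196,
t_c = ln(1.582 × 0.9196) / (0.318 − 0.201) = ln(1.455) / 0.1170 = 0.3749/0.1170 = 3.205 d.
L(t_c) = L₀ e^(−k_d t_c) = 25.2 × 0.5251 = 13.23 mg/L, and at the critical point k_a D_c = k_d L, so D_c = (0.201/0.318) × 13.23 = 8.364 mg/L.
Minimum DO = C_s − D_c = 9.78 − 8.364 = 1.416 mg/L.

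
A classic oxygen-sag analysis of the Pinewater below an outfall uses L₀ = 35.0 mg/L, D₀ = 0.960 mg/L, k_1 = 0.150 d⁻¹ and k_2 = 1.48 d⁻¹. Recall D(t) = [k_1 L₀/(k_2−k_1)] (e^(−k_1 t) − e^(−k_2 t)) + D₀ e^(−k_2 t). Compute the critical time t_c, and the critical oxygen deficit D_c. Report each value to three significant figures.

t_c ≈ 1.51 d; D_c ≈ 2.83 mg/L

t_c = [1/(k_2−k_1)] ln[(k_2/k_1)(1 − D₀(k_2−k_1)/(k_1 L₀))]
= [1/(1.48−0.150)] ln[(1.48/0.150)(1 − 0.960×1.330/(0.150×35.0))]
= (1/1.330) ln[9.867 × 0.7568] = 0.7519 × ln(7.467) = 0.7519 × 2.011 = 1.512 d.
D_c = (k_1/k_2) L₀ e^(−k_1 t_c) = (0.150/1.48) × 35.0 × e^(−0.150×1.512) = 0.1014 × 35.0 × 0.7971 = 2.828 mg/L.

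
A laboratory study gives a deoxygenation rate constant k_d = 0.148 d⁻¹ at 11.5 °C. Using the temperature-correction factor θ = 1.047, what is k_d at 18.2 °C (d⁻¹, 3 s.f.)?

k_d ≈ 0.201 d⁻¹

k_d(T₂) = k_d(T₁) · θ^(T₂−T₁) = 0.148 × 1.047^(18.2−11.5)
= 0.148 × 1.047^6.70 = 0.148 × 1.360 = 0.2013 d⁻¹.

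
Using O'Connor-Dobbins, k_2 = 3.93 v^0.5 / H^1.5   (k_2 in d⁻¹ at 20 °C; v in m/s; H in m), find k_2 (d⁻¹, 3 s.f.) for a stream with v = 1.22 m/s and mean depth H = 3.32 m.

k_2 ≈ 0.718 d⁻¹

k_2 = 3.93 × 1.22^0.5 / 3.32^1.5 = 3.93 × 1.105 / 6.049 = 0.7176 d⁻¹.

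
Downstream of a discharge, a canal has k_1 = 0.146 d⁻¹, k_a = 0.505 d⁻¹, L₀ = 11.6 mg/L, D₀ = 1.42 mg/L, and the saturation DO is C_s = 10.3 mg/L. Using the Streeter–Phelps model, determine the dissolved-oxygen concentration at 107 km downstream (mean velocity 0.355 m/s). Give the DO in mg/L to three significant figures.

Travel time t = x/v = 107 km / (0.355 m/s) = 107000 m / 0.355 m/s = 301400 s = 3.489 d.
k_1 L₀/(k_a−k_1) = 0.146×11.6/(0.505−0.146) = 1.694/0.3590 = 4.718 mg/L.
e^(−k_1 t) = e^(−0.146×3.489) = 0.6009; e^(−k_a t) = e^(−0.505×3.489) = 0.1718.
D = 4.718 × (0.6009 − 0.1718) + 1.42 × 0.1718 = 2.025 + 0.2439 = 2.268 mg/L.
DO = C_s − D = 10.3 − 2.268 = 8.032 mg/L.

DO ≈ 8.03 mg/L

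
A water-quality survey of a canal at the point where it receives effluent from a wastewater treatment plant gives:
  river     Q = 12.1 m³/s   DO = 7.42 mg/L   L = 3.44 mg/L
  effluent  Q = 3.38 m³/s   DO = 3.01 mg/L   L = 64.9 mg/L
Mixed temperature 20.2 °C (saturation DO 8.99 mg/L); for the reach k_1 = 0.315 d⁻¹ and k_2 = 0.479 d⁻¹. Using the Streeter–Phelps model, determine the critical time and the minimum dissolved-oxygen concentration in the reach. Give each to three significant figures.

Mixed DO = (12.1×7.42 + 3.38×3.01)/(12.1+3.38) = 99.96/15.48 = 6.457 mg/L.
Mixed L₀ = (12.1×3.44 + 3.38×64.9)/(15.48) = 261.0/15.48 = 16.86 mg/L.
Initial deficit D₀ = C_s − DO₀ = 8.99 − 6.457 = 2.533 mg/L.
t_c = (1/0.1640) ln[(0.479/0.315)(1 − 2.533×0.1640/(0.315×16.86))] = 6.098 × ln(1.402) = 2.059 d.
D_c = (0.315/0.479) × 16.86 × e^(−0.315×2.059) = 0.6576 × 16.86 × 0.5228 = 5.796 mg/L.
Minimum DO = 8.99 − 5.796 = 3.194 mg/L.

t_c ≈ 2.06 d; minimum DO ≈ 3.19 mg/L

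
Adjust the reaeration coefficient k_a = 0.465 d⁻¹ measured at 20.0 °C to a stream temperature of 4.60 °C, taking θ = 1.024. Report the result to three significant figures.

k_a ≈ 0.323 d⁻¹

k_a(T₂) = k_a(T₁) · θ^(T₂−T₁) = 0.465 × 1.024^(4.60−20.0)
= 0.465 × 1.024^-15.4 = 0.465 × 0.6940 = 0.3227 d⁻¹.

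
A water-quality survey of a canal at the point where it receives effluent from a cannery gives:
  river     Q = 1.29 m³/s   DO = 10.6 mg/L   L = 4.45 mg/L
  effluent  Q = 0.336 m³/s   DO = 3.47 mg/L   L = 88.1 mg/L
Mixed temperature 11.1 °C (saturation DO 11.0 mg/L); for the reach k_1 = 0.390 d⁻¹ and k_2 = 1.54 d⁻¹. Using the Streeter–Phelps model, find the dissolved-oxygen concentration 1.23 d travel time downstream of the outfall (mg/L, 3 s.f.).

Mixed DO = (1.29×10.6 + 0.336×3.47)/(1.29+0.336) = 14.84/1.626 = 9.127 mg/L.
Mixed L₀ = (1.29×4.45 + 0.336×88.1)/(1.626) = 35.34/1.626 = 21.74 mg/L.
Initial deficit D₀ = C_s − DO₀ = 11.0 − 9.127 = 1.873 mg/L.
D(1.23) = [0.390×21.74/(1.54−0.390)](e^(−0.390×1.23) − e^(−1.54×1.23)) + 1.873 e^(−1.54×1.23)
= 7.371 × (0.6190 − 0.1504) + 1.873 × 0.1504 = 3.735 mg/L.
DO = 11.0 − 3.735 = 7.265 mg/L.

DO ≈ 7.26 mg/L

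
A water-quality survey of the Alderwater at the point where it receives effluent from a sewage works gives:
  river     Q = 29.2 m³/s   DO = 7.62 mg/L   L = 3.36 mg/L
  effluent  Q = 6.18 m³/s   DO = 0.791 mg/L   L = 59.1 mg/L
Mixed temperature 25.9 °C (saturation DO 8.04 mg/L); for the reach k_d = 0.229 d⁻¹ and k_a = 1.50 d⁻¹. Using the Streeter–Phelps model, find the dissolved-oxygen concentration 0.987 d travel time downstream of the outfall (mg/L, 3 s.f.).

DO ≈ 6.33 mg/L

Mixed DO = (29.2×7.62 + 6.18×0.791)/(29.2+6.18) = 227.4/35.38 = 6.427 mg/L.
Mixed L₀ = (29.2×3.36 + 6.18×59.1)/(35.38) = 463.4/35.38 = 13.10 mg/L.
Initial deficit D₀ = C_s − DO₀ = 8.04 − 6.427 = 1.613 mg/L.
D(0.987) = [0.229×13.10/(1.50−0.229)](e^(−0.229×0.987) − e^(−1.50×0.987)) + 1.613 e^(−1.50×0.987)
= 2.360 × (0.7977 − 0.2275) + 1.613 × 0.2275 = 1.712 mg/L.
DO = 8.04 − 1.712 = 6.328 mg/L.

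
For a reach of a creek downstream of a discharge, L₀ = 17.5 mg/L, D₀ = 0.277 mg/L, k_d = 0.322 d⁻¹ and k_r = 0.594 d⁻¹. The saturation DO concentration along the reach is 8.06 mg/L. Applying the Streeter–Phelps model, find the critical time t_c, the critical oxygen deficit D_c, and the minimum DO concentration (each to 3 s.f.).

t_c ≈ 2.20 d; D_c ≈ 4.67 mg/L; min DO ≈ 3.39 mg/L

t_c = [1/(k_r−k_d)] ln[(k_r/k_d)(1 − D₀(k_r−k_d)/(k_d L₀))]
= [1/(0.594−0.322)] ln[(0.594/0.322)(1 − 0.277×0.2720/(0.322×17.5))]
= (1/0.2720) ln[1.845 × 0.9866] = 3.676 × ln(1.820) = 3.676 × 0.5989 = 2.202 d.
L(t_c) = L₀ e^(−k_d t_c) = 17.5 × 0.4922 = 8.613 mg/L, and at the critical point k_r D_c = k_d L, so D_c = (0.322/0.594) × 8.613 = 4.669 mg/L.
Minimum DO = C_s − D_c = 8.06 − 4.669 = 3.391 mg/L.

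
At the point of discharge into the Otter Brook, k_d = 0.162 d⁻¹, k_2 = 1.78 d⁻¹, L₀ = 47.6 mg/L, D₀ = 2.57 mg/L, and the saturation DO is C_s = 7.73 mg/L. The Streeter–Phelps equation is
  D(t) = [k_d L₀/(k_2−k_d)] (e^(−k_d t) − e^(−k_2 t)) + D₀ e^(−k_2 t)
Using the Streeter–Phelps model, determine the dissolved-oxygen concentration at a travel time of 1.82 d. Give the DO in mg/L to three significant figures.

DO ≈ 4.27 mg/L

k_d L₀/(k_2−k_d) = 0.162×47.6/(1.78−0.162) = 7.711/1.618 = 4.766 mg/L.
e^(−k_d t) = e^(−0.162×1.820) = 0.7447; e^(−k_2 t) = e^(−1.78×1.820) = 0.03918.
D = 4.766 × (0.7447 − 0.03918) + 2.57 × 0.03918 = 3.362 + 0.1007 = 3.463 mg/L.
DO = C_s − D = 7.73 − 3.463 = 4.267 mg/L.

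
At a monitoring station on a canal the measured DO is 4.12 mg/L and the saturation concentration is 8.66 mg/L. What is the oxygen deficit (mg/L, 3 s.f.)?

D = C_s − C = 8.66 − 4.12 = 4.54 mg/L.

D ≈ 4.54 mg/L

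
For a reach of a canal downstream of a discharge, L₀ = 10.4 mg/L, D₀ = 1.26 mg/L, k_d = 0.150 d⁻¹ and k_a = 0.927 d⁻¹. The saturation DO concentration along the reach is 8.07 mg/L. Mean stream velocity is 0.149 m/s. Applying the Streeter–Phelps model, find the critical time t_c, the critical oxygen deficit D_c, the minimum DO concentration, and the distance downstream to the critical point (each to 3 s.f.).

t_c ≈ 1.07 d; D_c ≈ 1.43 mg/L; min DO ≈ 6.64 mg/L; x_c ≈ 13.8 km

t_c = [1/(k_a−k_d)] ln[(k_a/k_d)(1 − D₀(k_a−k_d)/(k_d L₀))]
= [1/(0.927−0.150)] ln[(0.927/0.150)(1 − 1.26×0.7770/(0.150×10.4))]
= (1/0.7770) ln[6.180 × 0.3724] = 1.287 × ln(2.302) = 1.287 × 0.8336 = 1.073 d.
D_c = (k_d/k_a) L₀ e^(−k_d t_c) = (0.150/0.927) × 10.4 × e^(−0.150×1.073) = 0.1618 × 10.4 × 0.8514 = 1.433 mg/L.
Minimum DO = C_s − D_c = 8.07 − 1.433 = 6.637 mg/L.
x_c = v t_c = 0.149 m/s × 1.073 d × 86400 s/d = 13810 m ≈ 13.8 km.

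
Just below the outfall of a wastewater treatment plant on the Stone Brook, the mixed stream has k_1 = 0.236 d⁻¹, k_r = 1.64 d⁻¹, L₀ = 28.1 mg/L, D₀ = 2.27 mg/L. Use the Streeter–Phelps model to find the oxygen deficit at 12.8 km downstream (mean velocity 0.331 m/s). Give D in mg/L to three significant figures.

D ≈ 3.07 mg/L

Travel time t = x/v = 12.8 km / (0.331 m/s) = 12800 m / 0.331 m/s = 38670 s = 0.4476 d.
k_1 L₀/(k_r−k_1) = 0.236×28.1/(1.64−0.236) = 6.632/1.404 = 4.723 mg/L.
e^(−k_1 t) = e^(−0.236×0.4476) = 0.8998; e^(−k_r t) = e^(−1.64×0.4476) = 0.4800.
D = 4.723 × (0.8998 − 0.4800) + 2.27 × 0.4800 = 1.983 + 1.090 = 3.072 mg/L.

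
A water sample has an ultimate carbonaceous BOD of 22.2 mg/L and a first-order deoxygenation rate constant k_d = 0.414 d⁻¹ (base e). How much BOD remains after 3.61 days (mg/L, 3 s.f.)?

L ≈ 4.98 mg/L

L_t = L₀ e^(−k_d t) = 22.2 × e^(−0.414×3.61) = 22.2 × 0.2244 = 4.981 mg/L.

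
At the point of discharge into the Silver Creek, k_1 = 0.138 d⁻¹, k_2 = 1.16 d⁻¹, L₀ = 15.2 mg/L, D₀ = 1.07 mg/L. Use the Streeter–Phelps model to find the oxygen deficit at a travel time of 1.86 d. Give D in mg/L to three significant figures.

D ≈ 1.47 mg/L

k_1 L₀/(k_2−k_1) = 0.138×15.2/(1.16−0.138) = 2.098/1.022 = 2.052 mg/L.
e^(−k_1 t) = e^(−0.138×1.860) = 0.7736; e^(−k_2 t) = e^(−1.16×1.860) = 0.1156.
D = 2.052 × (0.7736 − 0.1156) + 1.07 × 0.1156 = 1.351 + 0.1237 = 1.474 mg/L.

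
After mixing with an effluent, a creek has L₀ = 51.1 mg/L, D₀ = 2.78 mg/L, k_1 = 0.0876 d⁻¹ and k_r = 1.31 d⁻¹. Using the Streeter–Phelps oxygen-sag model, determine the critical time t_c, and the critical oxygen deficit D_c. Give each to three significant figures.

t_c ≈ 1.05 d; D_c ≈ 3.12 mg/L

With k_r/k_1 = 14.95 and 1 − D₀(k_r−k_1)/(k_1 L₀) = 0.2408,
t_c = ln(14.95 × 0.2408) / (1.31 − 0.0876) = ln(3.602) / 1.222 = 1.281/1.222 = 1.048 d.
D_c = (k_1/k_r) L₀ e^(−k_1 t_c) = (0.0876/1.31) × 51.1 × e^(−0.0876×1.048) = 0.06687 × 51.1 × 0.9123 = 3.117 mg/L.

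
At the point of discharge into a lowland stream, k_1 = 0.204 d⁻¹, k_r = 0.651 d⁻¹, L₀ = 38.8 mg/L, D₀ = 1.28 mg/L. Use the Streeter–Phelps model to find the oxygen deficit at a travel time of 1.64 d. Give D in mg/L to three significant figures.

D ≈ 7.02 mg/L

k_1 L₀/(k_r−k_1) = 0.204×38.8/(0.651−0.204) = 7.915/0.4470 = 17.71 mg/L.
e^(−k_1 t) = e^(−0.204×1.640) = 0.7157; e^(−k_r t) = e^(−0.651×1.640) = 0.3438.
D = 17.71 × (0.7157 − 0.3438) + 1.28 × 0.3438 = 6.584 + 0.4401 = 7.024 mg/L.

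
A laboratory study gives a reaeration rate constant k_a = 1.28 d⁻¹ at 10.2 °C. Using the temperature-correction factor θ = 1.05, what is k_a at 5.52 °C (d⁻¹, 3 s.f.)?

k_a(T₂) = k_a(T₁) · θ^(T₂−T₁) = 1.28 × 1.05^(5.52−10.2)
= 1.28 × 1.05^-4.68 = 1.28 × 0.7959 = 1.019 d⁻¹.

k_a ≈ 1.02 d⁻¹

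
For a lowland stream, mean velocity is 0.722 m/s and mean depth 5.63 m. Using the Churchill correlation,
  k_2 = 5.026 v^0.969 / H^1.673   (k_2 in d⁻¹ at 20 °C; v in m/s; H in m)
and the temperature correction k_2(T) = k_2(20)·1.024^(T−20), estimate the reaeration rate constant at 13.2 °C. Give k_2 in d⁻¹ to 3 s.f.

k_2 ≈ 0.173 d⁻¹

k_2(20) = 5.026 × 0.722^0.969 / 5.63^1.673 = 5.026 × 0.7293 / 18.01 = 0.2035 d⁻¹.
k_2(13.2) = 0.2035 × 1.024^(13.2−20) = 0.2035 × 0.8511 = 0.1732 d⁻¹.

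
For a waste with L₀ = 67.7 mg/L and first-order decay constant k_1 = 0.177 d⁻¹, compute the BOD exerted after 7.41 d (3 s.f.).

y_t = L₀(1 − e^(−k_1 t)) = 67.7 × (1 − e^(−0.177×7.41))
= 67.7 × (1 − 0.2694) = 67.7 × 0.7306 = 49.46 mg/L.

y ≈ 49.5 mg/L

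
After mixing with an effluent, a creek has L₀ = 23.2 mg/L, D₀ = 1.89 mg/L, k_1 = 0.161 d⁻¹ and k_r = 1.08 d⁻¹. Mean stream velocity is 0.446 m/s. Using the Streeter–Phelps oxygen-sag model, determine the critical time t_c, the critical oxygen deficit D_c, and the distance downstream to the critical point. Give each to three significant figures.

t_c ≈ 1.39 d; D_c ≈ 2.76 mg/L; x_c ≈ 53.6 km

With k_r/k_1 = 6.708 and 1 − D₀(k_r−k_1)/(k_1 L₀) = 0.5350,
t_c = ln(6.708 × 0.5350) / (1.08 − 0.161) = ln(3.589) / 0.9190 = 1.278/0.9190 = 1.390 d.
D_c = (k_1/k_r) L₀ e^(−k_1 t_c) = (0.161/1.08) × 23.2 × e^(−0.161×1.390) = 0.1491 × 23.2 × 0.7994 = 2.765 mg/L.
x_c = v t_c = 0.446 m/s × 1.390 d × 86400 s/d = 53580 m ≈ 53.6 km.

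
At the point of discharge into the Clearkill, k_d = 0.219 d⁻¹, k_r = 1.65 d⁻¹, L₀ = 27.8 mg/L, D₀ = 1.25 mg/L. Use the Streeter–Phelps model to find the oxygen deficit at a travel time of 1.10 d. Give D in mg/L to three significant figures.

D ≈ 2.85 mg/L

k_d L₀/(k_r−k_d) = 0.219×27.8/(1.65−0.219) = 6.088/1.431 = 4.255 mg/L.
e^(−k_d t) = e^(−0.219×1.100) = 0.7859; e^(−k_r t) = e^(−1.65×1.100) = 0.1628.
D = 4.255 × (0.7859 − 0.1628) + 1.25 × 0.1628 = 2.651 + 0.2035 = 2.854 mg/L.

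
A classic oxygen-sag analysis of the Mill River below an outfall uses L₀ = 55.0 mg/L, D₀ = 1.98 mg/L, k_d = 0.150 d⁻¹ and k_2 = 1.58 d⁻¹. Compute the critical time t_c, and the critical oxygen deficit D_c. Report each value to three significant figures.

t_c ≈ 1.35 d; D_c ≈ 4.26 mg/L

At the critical point dD/dt = 0, so k_d L₀ e^(−k_d t) = k_2 D. Substituting D(t) from the Streeter–Phelps equation and solving for t gives
t_c = ln[(k_2/k_d)(1 − D₀(k_2−k_d)/(k_d L₀))] / (k_2−k_d).
Here k_2−k_d = 1.430 d⁻¹ and 1 − D₀(k_2−k_d)/(k_d L₀) = 1 − 1.98×1.430/(0.150×55.0) = 0.6568, so
t_c = ln(10.53 × 0.6568) / 1.430 = 1.934 / 1.430 = 1.353 d.
L(t_c) = L₀ e^(−k_d t_c) = 55.0 × 0.8164 = 44.90 mg/L, and at the critical point k_2 D_c = k_d L, so D_c = (0.150/1.58) × 44.90 = 4.263 mg/L.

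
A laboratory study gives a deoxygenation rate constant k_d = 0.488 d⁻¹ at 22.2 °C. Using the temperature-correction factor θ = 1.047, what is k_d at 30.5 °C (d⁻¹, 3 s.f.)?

k_d(T₂) = k_d(T₁) · θ^(T₂−T₁) = 0.488 × 1.047^(30.5−22.2)
= 0.488 × 1.047^8.30 = 0.488 × 1.464 = 0.7145 d⁻¹.

k_d ≈ 0.714 d⁻¹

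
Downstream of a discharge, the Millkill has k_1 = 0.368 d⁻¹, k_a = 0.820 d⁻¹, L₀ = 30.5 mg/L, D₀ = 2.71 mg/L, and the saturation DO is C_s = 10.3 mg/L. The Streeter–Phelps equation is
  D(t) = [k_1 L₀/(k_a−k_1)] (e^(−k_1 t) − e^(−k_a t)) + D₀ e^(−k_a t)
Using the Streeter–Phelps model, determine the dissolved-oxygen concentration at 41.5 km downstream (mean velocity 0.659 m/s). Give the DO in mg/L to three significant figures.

DO ≈ 3.48 mg/L

Travel time t = x/v = 41.5 km / (0.659 m/s) = 41500 m / 0.659 m/s = 62970 s = 0.7289 d.
k_1 L₀/(k_a−k_1) = 0.368×30.5/(0.820−0.368) = 11.22/0.4520 = 24.83 mg/L.
e^(−k_1 t) = e^(−0.368×0.7289) = 0.7647; e^(−k_a t) = e^(−0.820×0.7289) = 0.5501.
D = 24.83 × (0.7647 − 0.5501) + 2.71 × 0.5501 = 5.330 + 1.491 = 6.821 mg/L.
DO = C_s − D = 10.3 − 6.821 = 3.479 mg/L.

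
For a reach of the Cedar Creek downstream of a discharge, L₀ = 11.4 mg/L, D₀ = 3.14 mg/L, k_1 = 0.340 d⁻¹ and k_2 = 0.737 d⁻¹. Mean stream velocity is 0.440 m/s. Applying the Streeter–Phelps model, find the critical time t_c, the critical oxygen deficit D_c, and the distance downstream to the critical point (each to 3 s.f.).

t_c ≈ 0.971 d; D_c ≈ 3.78 mg/L; x_c ≈ 36.9 km

With k_2/k_1 = 2.168 and 1 − D₀(k_2−k_1)/(k_1 L₀) = 0.6784,
t_c = ln(2.168 × 0.6784) / (0.737 − 0.340) = ln(1.470) / 0.3970 = 0.3856/0.3970 = 0.9713 d.
D_c = (k_1/k_2) L₀ e^(−k_1 t_c) = (0.340/0.737) × 11.4 × e^(−0.340×0.9713) = 0.4613 × 11.4 × 0.7188 = 3.780 mg/L.
x_c = v t_c = 0.440 m/s × 0.9713 d × 86400 s/d = 36920 m ≈ 36.9 km.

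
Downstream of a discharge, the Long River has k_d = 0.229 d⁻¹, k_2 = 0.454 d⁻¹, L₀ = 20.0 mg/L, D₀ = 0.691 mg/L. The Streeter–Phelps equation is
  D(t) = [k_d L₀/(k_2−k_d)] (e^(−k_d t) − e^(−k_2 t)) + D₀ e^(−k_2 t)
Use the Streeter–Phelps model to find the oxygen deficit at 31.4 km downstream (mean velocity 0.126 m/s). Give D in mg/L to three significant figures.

D ≈ 5.21 mg/L

Travel time t = x/v = 31.4 km / (0.126 m/s) = 31400 m / 0.126 m/s = 249200 s = 2.884 d.
k_d L₀/(k_2−k_d) = 0.229×20.0/(0.454−0.229) = 4.580/0.2250 = 20.36 mg/L.
e^(−k_d t) = e^(−0.229×2.884) = 0.5166; e^(−k_2 t) = e^(−0.454×2.884) = 0.2700.
D = 20.36 × (0.5166 − 0.2700) + 0.691 × 0.2700 = 5.020 + 0.1865 = 5.207 mg/L.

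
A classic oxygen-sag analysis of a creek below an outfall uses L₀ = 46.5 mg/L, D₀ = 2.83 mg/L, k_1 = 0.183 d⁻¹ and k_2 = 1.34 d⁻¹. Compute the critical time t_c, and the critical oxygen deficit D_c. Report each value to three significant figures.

t_c ≈ 1.30 d; D_c ≈ 5.01 mg/L

t_c = [1/(k_2−k_1)] ln[(k_2/k_1)(1 − D₀(k_2−k_1)/(k_1 L₀))]
= [1/(1.34−0.183)] ln[(1.34/0.183)(1 − 2.83×1.157/(0.183×46.5))]
= (1/1.157) ln[7.322 × 0.6152] = 0.8643 × ln(4.505) = 0.8643 × 1.505 = 1.301 d.
L(t_c) = L₀ e^(−k_1 t_c) = 46.5 × 0.7881 = 36.65 mg/L, and at the critical point k_2 D_c = k_1 L, so D_c = (0.183/1.34) × 36.65 = 5.005 mg/L.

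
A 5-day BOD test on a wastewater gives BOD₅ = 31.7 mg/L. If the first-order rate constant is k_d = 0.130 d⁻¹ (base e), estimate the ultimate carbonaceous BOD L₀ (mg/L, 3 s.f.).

L₀ ≈ 66.3 mg/L

BOD₅ = L₀(1 − e^(−5k_d)) ⇒ L₀ = BOD₅ / (1 − e^(−5×0.130))
= 31.7 / (1 − 0.5220) = 31.7 / 0.4780 = 66.32 mg/L.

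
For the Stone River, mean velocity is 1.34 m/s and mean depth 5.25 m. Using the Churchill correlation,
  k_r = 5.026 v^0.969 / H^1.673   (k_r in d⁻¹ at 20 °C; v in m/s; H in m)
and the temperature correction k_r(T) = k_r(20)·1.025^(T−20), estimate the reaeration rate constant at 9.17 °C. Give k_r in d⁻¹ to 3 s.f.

k_r(20) = 5.026 × 1.34^0.969 / 5.25^1.673 = 5.026 × 1.328 / 16.03 = 0.4164 d⁻¹.
k_r(9.17) = 0.4164 × 1.025^(9.17−20) = 0.4164 × 0.7654 = 0.3187 d⁻¹.

k_r ≈ 0.319 d⁻¹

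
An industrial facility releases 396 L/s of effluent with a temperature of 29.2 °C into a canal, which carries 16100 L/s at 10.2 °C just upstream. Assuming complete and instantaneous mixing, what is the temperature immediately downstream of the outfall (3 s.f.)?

Flow-weighted mixing: C = (Q_r C_r + Q_w C_w)/(Q_r + Q_w)
= (16100×10.2 + 396×29.2)/(16100 + 396) = 175800/16500 = 10.66 °C.

10.7 °C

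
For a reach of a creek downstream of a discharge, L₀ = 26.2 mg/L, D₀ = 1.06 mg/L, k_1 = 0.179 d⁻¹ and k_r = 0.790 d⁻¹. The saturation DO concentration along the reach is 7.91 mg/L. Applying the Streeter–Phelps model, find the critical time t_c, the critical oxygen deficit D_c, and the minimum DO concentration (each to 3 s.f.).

With k_r/k_1 = 4.413 and 1 − D₀(k_r−k_1)/(k_1 L₀) = 0.8619,
t_c = ln(4.413 × 0.8619) / (0.790 − 0.179) = ln(3.804) / 0.6110 = 1.336/0.6110 = 2.187 d.
L(t_c) = L₀ e^(−k_1 t_c) = 26.2 × 0.6761 = 17.71 mg/L, and at the critical point k_r D_c = k_1 L, so D_c = (0.179/0.790) × 17.71 = 4.014 mg/L.
Minimum DO = C_s − D_c = 7.91 − 4.014 = 3.896 mg/L.

t_c ≈ 2.19 d; D_c ≈ 4.01 mg/L; min DO ≈ 3.90 mg/L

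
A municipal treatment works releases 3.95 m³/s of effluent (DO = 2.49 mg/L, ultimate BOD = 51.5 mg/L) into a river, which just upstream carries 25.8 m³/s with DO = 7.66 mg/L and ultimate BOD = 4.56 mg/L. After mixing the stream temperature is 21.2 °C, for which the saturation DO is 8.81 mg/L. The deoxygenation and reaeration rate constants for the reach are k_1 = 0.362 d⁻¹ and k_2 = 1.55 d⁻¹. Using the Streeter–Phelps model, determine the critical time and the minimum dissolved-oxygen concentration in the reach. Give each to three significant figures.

Mixed DO = (25.8×7.66 + 3.95×2.49)/(25.8+3.95) = 207.5/29.75 = 6.974 mg/L.
Mixed L₀ = (25.8×4.56 + 3.95×51.5)/(29.75) = 321.1/29.75 = 10.79 mg/L.
Initial deficit D₀ = C_s − DO₀ = 8.81 − 6.974 = 1.836 mg/L.
t_c = (1/1.188) ln[(1.55/0.362)(1 − 1.836×1.188/(0.362×10.79))] = 0.8418 × ln(1.891) = 0.5362 d.
D_c = (0.362/1.55) × 10.79 × e^(−0.362×0.5362) = 0.2335 × 10.79 × 0.8236 = 2.076 mg/L.
Minimum DO = 8.81 − 2.076 = 6.734 mg/L.

t_c ≈ 0.536 d; minimum DO ≈ 6.73 mg/L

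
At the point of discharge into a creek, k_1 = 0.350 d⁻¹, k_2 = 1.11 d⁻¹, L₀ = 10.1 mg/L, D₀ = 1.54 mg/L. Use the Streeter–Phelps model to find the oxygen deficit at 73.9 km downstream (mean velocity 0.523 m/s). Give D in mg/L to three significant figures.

D ≈ 2.12 mg/L

Travel time t = x/v = 73.9 km / (0.523 m/s) = 73900 m / 0.523 m/s = 141300 s = 1.635 d.
k_1 L₀/(k_2−k_1) = 0.350×10.1/(1.11−0.350) = 3.535/0.7600 = 4.651 mg/L.
e^(−k_1 t) = e^(−0.350×1.635) = 0.5642; e^(−k_2 t) = e^(−1.11×1.635) = 0.1628.
D = 4.651 × (0.5642 − 0.1628) + 1.54 × 0.1628 = 1.867 + 0.2507 = 2.118 mg/L.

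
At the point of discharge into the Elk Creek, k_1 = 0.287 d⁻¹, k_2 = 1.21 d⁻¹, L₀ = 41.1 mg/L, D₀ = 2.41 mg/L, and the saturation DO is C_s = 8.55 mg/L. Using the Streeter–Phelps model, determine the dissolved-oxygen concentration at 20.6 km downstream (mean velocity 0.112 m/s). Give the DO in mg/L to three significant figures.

Travel time t = x/v = 20.6 km / (0.112 m/s) = 20600 m / 0.112 m/s = 183900 s = 2.129 d.
k_1 L₀/(k_2−k_1) = 0.287×41.1/(1.21−0.287) = 11.80/0.9230 = 12.78 mg/L.
e^(−k_1 t) = e^(−0.287×2.129) = 0.5428; e^(−k_2 t) = e^(−1.21×2.129) = 0.07609.
D = 12.78 × (0.5428 − 0.07609) + 2.41 × 0.07609 = 5.965 + 0.1834 = 6.148 mg/L.
DO = C_s − D = 8.55 − 6.148 = 2.402 mg/L.

DO ≈ 2.40 mg/L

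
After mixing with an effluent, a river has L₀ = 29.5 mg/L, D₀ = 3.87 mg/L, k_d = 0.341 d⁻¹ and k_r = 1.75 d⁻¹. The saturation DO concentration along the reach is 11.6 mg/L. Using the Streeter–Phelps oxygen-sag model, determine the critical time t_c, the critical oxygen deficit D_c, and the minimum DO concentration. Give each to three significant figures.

At the critical point dD/dt = 0, so k_d L₀ e^(−k_d t) = k_r D. Substituting D(t) from the Streeter–Phelps equation and solving for t gives
t_c = ln[(k_r/k_d)(1 − D₀(k_r−k_d)/(k_d L₀))] / (k_r−k_d).
Here k_r−k_d = 1.409 d⁻¹ and 1 − D₀(k_r−k_d)/(k_d L₀) = 1 − 3.87×1.409/(0.341×29.5) = 0.4579, so
t_c = ln(5.132 × 0.4579) / 1.409 = 0.8545 / 1.409 = 0.6064 d.
D_c = (k_d/k_r) L₀ e^(−k_d t_c) = (0.341/1.75) × 29.5 × e^(−0.341×0.6064) = 0.1949 × 29.5 × 0.8132 = 4.674 mg/L.
Minimum DO = C_s − D_c = 11.6 − 4.674 = 6.926 mg/L.

t_c ≈ 0.606 d; D_c ≈ 4.67 mg/L; min DO ≈ 6.93 mg/L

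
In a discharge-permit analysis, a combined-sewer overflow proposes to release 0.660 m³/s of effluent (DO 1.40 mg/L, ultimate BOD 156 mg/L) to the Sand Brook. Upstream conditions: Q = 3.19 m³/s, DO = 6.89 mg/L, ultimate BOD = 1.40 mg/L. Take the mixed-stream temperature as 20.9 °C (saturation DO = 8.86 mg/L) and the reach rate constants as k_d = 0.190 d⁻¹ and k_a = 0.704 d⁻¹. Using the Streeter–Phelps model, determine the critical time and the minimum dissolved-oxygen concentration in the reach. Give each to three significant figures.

t_c ≈ 1.90 d; minimum DO ≈ 3.61 mg/L

Mixed DO = (3.19×6.89 + 0.660×1.40)/(3.19+0.660) = 22.90/3.850 = 5.949 mg/L.
Mixed L₀ = (3.19×1.40 + 0.660×156)/(3.850) = 107.4/3.850 = 27.90 mg/L.
Initial deficit D₀ = C_s − DO₀ = 8.86 − 5.949 = 2.911 mg/L.
t_c = (1/0.5140) ln[(0.704/0.190)(1 − 2.911×0.5140/(0.190×27.90))] = 1.946 × ln(2.659) = 1.903 d.
D_c = (0.190/0.704) × 27.90 × e^(−0.190×1.903) = 0.2699 × 27.90 × 0.6966 = 5.246 mg/L.
Minimum DO = 8.86 − 5.246 = 3.614 mg/L.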